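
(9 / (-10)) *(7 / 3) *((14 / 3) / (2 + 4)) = -49 / 30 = -1.63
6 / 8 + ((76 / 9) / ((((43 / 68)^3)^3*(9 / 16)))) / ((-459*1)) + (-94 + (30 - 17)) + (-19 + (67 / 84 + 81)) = -299694868304171907047 / 15388380592282258974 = -19.48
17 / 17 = 1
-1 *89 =-89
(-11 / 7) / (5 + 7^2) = -11 / 378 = -0.03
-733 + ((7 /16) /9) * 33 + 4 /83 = -2913689 /3984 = -731.35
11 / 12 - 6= -61 / 12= -5.08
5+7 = 12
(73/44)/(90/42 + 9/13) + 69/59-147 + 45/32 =-385355239/2679072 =-143.84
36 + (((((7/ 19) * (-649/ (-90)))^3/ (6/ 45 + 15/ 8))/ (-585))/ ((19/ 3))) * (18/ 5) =743931375910486/ 20669969458125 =35.99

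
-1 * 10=-10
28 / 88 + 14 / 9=371 / 198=1.87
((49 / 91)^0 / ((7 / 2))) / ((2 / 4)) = 4 / 7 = 0.57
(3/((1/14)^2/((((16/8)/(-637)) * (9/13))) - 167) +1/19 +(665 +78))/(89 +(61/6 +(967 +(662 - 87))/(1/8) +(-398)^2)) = 206564004/47493356669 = 0.00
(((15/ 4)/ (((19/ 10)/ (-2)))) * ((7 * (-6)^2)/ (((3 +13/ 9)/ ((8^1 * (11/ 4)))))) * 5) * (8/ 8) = -467775/ 19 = -24619.74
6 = 6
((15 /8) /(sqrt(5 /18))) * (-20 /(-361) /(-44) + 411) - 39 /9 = -13 /3 + 3672171 * sqrt(10) /7942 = 1457.82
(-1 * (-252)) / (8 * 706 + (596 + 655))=252 / 6899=0.04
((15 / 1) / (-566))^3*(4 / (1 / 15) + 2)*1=-104625 / 90660748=-0.00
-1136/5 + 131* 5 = 2139/5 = 427.80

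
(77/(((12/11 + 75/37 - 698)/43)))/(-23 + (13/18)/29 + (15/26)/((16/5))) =20902074336/99994758239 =0.21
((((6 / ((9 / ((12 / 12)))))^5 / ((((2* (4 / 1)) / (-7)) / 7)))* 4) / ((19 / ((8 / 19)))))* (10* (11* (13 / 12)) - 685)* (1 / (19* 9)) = 10646720 / 45001899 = 0.24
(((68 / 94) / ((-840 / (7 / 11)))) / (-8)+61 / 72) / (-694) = -630791 / 516669120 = -0.00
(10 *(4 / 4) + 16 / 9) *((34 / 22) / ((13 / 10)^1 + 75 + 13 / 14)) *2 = 140 / 297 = 0.47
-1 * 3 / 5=-0.60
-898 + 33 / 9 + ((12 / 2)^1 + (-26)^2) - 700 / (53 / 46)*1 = -130361 / 159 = -819.88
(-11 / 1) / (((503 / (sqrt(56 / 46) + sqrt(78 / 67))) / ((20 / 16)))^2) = -504625 / 3119094952-275 * sqrt(841386) / 1559547476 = -0.00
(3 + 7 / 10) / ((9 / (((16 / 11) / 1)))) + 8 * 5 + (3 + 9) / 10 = 4138 / 99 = 41.80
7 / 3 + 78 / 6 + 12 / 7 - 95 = -1637 / 21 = -77.95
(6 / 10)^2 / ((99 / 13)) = 13 / 275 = 0.05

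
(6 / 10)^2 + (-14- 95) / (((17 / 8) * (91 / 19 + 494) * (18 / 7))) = 11600129 / 36249525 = 0.32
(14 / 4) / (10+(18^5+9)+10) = 7 / 3779194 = 0.00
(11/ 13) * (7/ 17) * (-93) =-7161/ 221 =-32.40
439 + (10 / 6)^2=3976 / 9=441.78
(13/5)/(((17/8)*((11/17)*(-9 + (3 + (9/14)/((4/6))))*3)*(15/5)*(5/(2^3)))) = -23296/348975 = -0.07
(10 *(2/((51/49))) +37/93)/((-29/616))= -19101544/45849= -416.62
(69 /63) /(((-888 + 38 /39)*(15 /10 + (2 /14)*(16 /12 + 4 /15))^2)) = -14950 /36177911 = -0.00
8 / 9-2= -10 / 9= -1.11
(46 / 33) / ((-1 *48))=-23 / 792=-0.03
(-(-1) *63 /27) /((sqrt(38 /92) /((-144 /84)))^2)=2208 /133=16.60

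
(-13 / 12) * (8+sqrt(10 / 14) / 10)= -26 / 3 - 13 * sqrt(35) / 840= -8.76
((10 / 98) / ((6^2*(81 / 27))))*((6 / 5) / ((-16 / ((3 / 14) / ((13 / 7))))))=-1 / 122304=-0.00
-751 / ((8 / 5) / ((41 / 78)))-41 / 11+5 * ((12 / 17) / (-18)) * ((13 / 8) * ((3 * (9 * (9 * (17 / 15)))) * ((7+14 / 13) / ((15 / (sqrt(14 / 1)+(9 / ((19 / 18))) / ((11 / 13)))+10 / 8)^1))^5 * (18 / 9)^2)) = -172426875783563607189445298319815044191600098983 / 1781326424333823752667192790859150400351408-69500169674402896155991913594986827253598208 * sqrt(14) / 3373724288511029834596956043293845455211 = -173876.65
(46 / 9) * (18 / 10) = 46 / 5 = 9.20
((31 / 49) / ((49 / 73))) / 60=2263 / 144060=0.02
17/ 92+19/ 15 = 2003/ 1380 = 1.45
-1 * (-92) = 92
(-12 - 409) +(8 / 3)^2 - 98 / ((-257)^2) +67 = -206205860 / 594441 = -346.89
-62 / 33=-1.88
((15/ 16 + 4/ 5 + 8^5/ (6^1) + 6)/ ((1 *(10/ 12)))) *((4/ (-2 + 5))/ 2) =1312577/ 300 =4375.26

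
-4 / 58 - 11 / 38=-395 / 1102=-0.36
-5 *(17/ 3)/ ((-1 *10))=17/ 6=2.83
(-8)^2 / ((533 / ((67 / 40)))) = 536 / 2665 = 0.20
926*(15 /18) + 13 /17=39394 /51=772.43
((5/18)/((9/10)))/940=5/15228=0.00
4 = 4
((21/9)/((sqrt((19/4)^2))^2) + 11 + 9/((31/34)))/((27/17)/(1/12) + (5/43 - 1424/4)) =-514750463/8266310487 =-0.06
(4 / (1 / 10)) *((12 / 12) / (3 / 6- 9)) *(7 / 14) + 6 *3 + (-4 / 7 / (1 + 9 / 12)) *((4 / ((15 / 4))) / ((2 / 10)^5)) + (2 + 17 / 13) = -34744217 / 32487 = -1069.48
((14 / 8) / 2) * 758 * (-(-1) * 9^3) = 1934037 / 4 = 483509.25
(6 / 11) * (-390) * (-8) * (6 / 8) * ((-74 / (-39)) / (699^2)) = 2960 / 597179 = 0.00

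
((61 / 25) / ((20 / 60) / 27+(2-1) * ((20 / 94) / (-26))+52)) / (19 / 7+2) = 7044219 / 707777950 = 0.01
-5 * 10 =-50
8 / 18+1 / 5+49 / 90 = 107 / 90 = 1.19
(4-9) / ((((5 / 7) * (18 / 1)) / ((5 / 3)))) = -35 / 54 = -0.65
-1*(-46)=46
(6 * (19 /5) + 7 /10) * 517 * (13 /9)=17549.28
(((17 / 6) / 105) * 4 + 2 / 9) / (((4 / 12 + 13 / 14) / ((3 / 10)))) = 104 / 1325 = 0.08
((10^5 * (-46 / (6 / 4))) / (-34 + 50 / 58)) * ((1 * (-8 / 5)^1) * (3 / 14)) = -213440000 / 6727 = -31728.85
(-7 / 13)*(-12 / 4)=21 / 13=1.62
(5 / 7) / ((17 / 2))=10 / 119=0.08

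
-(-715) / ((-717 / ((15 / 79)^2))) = -53625 / 1491599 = -0.04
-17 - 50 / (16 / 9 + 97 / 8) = -20617 / 1001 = -20.60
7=7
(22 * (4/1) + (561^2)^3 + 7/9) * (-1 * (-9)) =280556074917247048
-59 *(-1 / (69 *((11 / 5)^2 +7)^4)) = 0.00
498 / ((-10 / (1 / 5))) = -249 / 25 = -9.96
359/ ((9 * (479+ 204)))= 359/ 6147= 0.06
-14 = -14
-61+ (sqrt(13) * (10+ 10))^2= 5139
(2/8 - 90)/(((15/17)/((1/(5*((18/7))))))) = -7.91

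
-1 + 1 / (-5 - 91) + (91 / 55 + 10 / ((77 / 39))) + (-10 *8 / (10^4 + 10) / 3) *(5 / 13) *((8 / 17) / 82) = 2259556541 / 395784480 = 5.71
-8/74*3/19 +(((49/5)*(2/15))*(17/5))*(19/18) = 11085881/2372625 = 4.67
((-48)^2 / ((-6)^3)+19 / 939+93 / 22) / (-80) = 132607 / 1652640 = 0.08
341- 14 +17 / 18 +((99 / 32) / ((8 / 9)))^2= 200574433 / 589824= 340.06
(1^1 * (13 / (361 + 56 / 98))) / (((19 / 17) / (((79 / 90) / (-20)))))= -122213 / 86560200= -0.00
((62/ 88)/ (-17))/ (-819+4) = 31/ 609620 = 0.00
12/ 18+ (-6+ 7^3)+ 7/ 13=338.21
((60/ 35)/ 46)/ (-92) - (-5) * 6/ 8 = 55539/ 14812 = 3.75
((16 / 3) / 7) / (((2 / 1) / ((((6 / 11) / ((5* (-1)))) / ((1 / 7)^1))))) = -16 / 55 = -0.29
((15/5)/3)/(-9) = -1/9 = -0.11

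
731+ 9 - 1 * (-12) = 752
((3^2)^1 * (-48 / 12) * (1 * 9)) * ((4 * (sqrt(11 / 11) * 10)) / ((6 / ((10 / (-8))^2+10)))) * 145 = -3621375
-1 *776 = -776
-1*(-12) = 12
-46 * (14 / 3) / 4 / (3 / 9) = -161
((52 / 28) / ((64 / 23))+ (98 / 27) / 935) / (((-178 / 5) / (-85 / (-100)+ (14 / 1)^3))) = -138928917541 / 2684183040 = -51.76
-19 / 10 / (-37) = 19 / 370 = 0.05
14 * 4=56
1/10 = 0.10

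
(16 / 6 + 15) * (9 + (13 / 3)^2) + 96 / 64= 26581 / 54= 492.24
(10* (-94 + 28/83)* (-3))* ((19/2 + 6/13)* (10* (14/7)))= 46464600/83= 559814.46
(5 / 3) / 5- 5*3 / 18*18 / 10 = -7 / 6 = -1.17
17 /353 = 0.05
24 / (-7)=-24 / 7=-3.43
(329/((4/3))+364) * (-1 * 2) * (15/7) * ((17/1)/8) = -88995/16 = -5562.19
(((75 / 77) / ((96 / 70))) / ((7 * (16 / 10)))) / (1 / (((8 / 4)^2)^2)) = 625 / 616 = 1.01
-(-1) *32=32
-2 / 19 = -0.11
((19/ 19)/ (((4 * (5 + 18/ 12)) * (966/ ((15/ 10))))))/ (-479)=-1/ 8020376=-0.00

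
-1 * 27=-27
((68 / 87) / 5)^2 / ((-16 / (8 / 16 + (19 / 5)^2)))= -23987 / 1051250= -0.02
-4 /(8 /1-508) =1 /125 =0.01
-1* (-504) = 504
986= 986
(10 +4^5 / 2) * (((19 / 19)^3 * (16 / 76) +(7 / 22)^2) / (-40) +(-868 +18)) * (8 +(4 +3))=-244818156861 / 36784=-6655561.03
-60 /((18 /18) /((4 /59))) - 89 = -5491 /59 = -93.07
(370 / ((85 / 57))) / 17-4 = 3062 / 289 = 10.60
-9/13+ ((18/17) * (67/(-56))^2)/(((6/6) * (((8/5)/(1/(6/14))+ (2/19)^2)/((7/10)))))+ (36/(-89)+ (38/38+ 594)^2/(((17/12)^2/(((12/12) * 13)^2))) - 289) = 330387318896632093/11082616064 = 29811311.43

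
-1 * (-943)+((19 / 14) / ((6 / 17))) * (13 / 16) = 1271591 / 1344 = 946.12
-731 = -731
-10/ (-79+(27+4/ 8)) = 0.19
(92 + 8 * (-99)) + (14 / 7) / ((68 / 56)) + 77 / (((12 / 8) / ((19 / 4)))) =-46361 / 102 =-454.52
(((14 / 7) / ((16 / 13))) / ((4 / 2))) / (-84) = -13 / 1344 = -0.01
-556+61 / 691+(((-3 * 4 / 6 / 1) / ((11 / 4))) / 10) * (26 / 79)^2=-131858127889 / 237189205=-555.92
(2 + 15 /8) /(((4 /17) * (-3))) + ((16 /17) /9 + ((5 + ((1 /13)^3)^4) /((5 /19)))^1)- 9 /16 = 7444320648760834549 /570337123798334880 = 13.05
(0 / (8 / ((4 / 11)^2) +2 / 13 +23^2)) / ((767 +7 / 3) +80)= 0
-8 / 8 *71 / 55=-71 / 55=-1.29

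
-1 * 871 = -871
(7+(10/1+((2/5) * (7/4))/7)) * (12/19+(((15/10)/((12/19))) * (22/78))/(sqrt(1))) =4629/208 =22.25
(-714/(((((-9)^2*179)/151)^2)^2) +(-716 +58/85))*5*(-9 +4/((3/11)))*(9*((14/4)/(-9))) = 70935.67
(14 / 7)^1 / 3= 2 / 3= 0.67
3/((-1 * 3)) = -1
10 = 10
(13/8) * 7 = 91/8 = 11.38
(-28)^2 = 784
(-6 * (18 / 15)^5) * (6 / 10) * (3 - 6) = 419904 / 15625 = 26.87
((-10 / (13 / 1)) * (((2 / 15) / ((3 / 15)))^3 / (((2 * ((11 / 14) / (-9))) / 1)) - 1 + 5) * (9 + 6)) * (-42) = 159600 / 143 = 1116.08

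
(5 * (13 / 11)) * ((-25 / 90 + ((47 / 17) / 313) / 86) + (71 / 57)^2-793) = -12752005790420 / 2725730139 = -4678.38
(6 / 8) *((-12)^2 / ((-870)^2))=3 / 21025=0.00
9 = 9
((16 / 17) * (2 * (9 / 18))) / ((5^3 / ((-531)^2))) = 4511376 / 2125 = 2123.00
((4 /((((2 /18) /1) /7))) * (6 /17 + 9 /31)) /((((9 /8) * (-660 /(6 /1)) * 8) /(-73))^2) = 4215239 /4782525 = 0.88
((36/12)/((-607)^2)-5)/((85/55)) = -20264662/6263633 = -3.24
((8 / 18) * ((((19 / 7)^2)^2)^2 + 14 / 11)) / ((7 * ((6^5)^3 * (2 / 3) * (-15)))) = -37379980133 / 939196174201607798784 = -0.00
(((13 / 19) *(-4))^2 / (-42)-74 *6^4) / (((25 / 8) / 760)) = -46531172864 / 1995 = -23323896.17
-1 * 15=-15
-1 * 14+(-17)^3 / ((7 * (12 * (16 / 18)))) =-79.80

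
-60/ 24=-5/ 2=-2.50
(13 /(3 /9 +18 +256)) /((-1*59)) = -39 /48557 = -0.00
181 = 181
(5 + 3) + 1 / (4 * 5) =161 / 20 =8.05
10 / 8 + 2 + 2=5.25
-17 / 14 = -1.21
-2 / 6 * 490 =-490 / 3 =-163.33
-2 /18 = -0.11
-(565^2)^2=-101904600625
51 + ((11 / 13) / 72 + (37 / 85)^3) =29370037583 / 574821000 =51.09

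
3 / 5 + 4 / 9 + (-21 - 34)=-53.96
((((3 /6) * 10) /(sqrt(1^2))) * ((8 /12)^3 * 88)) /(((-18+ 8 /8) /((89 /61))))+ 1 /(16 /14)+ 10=-70327 /223992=-0.31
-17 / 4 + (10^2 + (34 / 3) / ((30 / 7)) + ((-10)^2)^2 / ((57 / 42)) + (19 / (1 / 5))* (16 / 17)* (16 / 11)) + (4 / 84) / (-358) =6087702376909 / 801343620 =7596.87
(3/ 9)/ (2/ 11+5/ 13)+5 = 1358/ 243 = 5.59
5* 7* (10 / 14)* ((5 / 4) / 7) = 125 / 28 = 4.46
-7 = -7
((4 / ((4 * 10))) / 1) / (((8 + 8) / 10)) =1 / 16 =0.06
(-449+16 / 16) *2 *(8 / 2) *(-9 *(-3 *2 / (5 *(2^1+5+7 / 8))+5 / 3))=244224 / 5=48844.80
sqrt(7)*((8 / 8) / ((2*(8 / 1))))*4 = sqrt(7) / 4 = 0.66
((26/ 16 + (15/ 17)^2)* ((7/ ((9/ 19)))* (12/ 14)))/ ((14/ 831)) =29246491/ 16184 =1807.12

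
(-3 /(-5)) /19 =3 /95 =0.03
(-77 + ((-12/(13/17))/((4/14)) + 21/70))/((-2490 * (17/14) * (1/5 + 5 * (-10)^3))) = -119777/13756699710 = -0.00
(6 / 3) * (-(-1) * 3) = 6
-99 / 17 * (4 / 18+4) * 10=-4180 / 17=-245.88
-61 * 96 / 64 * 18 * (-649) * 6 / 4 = 3206709 / 2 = 1603354.50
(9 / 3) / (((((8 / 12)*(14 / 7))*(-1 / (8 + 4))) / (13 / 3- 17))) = 342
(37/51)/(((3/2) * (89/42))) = 1036/4539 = 0.23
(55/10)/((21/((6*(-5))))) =-55/7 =-7.86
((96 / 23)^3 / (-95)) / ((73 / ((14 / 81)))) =-458752 / 253134435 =-0.00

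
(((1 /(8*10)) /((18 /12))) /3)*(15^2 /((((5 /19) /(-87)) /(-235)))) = 388455 /8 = 48556.88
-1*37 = -37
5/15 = 1/3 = 0.33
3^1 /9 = 1 /3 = 0.33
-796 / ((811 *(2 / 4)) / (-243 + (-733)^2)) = -854977232 / 811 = -1054225.93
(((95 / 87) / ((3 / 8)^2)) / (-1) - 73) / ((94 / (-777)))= 16378901 / 24534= 667.60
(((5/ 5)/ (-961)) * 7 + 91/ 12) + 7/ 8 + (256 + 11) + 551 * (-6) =-3030.55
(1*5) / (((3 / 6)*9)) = 10 / 9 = 1.11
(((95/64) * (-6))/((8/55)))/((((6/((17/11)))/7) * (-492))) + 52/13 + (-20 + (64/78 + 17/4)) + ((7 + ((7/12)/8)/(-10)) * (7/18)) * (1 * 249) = 32735509559/49121280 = 666.42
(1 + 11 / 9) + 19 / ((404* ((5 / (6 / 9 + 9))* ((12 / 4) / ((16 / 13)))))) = 133504 / 59085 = 2.26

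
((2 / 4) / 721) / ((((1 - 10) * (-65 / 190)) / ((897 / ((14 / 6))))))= 437 / 5047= 0.09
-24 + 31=7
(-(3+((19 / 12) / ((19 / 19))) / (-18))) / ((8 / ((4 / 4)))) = -629 / 1728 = -0.36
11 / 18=0.61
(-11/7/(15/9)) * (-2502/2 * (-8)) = -330264/35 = -9436.11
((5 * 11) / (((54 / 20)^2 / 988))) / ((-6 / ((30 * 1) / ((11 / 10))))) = -24700000 / 729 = -33882.03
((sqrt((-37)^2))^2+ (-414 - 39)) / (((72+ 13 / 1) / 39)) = 35724 / 85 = 420.28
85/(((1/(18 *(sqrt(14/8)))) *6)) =255 *sqrt(7)/2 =337.33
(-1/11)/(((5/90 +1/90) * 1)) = -15/11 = -1.36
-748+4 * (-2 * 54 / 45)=-3788 / 5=-757.60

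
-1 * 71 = -71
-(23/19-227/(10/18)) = 38702/95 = 407.39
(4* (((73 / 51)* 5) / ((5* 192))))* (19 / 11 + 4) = 511 / 2992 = 0.17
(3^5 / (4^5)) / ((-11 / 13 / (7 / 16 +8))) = -2.37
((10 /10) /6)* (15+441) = 76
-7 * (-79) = 553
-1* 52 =-52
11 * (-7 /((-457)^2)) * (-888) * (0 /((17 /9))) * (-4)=0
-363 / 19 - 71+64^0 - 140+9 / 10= -43359 / 190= -228.21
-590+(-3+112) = -481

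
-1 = -1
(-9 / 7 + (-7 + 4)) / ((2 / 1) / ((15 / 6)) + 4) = -25 / 28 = -0.89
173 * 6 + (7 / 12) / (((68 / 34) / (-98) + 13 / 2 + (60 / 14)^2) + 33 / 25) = 399279427 / 384654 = 1038.02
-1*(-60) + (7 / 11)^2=7309 / 121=60.40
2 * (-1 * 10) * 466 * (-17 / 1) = 158440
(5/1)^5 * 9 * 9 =253125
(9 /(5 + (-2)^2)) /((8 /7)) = 7 /8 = 0.88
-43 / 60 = -0.72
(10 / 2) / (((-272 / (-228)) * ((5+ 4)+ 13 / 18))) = 513 / 1190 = 0.43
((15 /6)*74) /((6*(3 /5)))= 925 /18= 51.39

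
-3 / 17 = -0.18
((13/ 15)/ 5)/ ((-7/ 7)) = -0.17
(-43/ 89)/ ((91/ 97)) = -4171/ 8099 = -0.52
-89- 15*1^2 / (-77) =-6838 / 77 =-88.81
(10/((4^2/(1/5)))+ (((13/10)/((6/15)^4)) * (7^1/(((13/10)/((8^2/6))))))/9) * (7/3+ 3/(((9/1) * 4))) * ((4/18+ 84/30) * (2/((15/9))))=34523311/12150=2841.42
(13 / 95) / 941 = 13 / 89395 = 0.00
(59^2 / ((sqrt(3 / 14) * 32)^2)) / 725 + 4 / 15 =107109 / 371200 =0.29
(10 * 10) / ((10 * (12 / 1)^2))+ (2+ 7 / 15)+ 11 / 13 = 3.38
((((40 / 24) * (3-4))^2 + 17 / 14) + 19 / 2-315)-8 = -19499 / 63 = -309.51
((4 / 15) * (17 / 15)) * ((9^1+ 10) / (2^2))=1.44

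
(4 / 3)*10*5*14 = 2800 / 3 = 933.33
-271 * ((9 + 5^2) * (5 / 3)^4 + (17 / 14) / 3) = -80746889 / 1134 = -71205.37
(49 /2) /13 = 49 /26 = 1.88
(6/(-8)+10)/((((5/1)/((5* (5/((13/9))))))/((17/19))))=28305/988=28.65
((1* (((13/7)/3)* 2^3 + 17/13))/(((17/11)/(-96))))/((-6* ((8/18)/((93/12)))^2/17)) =335012.12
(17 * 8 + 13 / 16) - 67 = 1117 / 16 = 69.81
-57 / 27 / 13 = -19 / 117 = -0.16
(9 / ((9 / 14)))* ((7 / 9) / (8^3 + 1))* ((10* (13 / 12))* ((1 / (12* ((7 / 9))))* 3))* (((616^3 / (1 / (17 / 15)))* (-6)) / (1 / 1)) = -180801677056 / 1539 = -117479972.10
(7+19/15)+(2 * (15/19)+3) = 3661/285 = 12.85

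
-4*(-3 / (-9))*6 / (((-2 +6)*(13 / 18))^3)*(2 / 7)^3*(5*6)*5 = -874800 / 753571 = -1.16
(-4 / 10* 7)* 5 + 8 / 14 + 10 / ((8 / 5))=-201 / 28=-7.18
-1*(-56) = 56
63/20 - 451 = -8957/20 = -447.85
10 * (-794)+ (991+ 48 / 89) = -618413 / 89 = -6948.46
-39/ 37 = -1.05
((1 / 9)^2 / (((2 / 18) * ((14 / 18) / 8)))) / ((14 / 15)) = 60 / 49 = 1.22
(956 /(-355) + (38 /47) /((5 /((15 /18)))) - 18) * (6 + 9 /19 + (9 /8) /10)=-1029041 /7600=-135.40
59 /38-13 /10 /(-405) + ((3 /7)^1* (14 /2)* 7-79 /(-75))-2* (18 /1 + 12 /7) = -4260559 /269325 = -15.82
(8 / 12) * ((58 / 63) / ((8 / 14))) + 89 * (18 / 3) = 14447 / 27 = 535.07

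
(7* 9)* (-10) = -630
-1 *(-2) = 2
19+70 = 89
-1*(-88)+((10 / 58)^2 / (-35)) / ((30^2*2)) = 186500159 / 2119320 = 88.00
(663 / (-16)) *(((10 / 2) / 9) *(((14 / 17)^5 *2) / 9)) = -1.94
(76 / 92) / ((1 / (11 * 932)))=194788 / 23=8469.04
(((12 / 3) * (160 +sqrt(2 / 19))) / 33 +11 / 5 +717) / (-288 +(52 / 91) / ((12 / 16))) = -2.57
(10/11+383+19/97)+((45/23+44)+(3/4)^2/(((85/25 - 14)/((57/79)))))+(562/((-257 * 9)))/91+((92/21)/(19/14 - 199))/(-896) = 205873573712014215929/478752866792095896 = 430.02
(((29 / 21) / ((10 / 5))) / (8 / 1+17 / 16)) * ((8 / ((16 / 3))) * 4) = 16 / 35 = 0.46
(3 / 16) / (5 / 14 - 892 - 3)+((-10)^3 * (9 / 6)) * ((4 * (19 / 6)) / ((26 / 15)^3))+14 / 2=-267208231779 / 73379800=-3641.44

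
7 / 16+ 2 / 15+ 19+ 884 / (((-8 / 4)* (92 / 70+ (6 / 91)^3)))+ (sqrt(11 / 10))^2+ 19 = -176267710961 / 594374160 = -296.56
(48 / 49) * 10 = 480 / 49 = 9.80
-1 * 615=-615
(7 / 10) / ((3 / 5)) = 7 / 6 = 1.17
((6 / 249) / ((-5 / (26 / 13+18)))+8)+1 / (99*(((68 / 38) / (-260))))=6.44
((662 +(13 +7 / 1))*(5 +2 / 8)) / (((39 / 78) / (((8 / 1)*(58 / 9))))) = 1107568 / 3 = 369189.33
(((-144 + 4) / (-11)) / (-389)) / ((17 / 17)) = -140 / 4279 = -0.03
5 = 5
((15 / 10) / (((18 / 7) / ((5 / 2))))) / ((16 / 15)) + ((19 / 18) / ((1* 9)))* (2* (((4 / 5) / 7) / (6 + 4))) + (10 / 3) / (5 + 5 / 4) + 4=10710769 / 1814400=5.90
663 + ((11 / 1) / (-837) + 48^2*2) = 4411816 / 837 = 5270.99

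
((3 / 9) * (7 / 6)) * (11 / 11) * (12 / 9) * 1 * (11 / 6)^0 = 14 / 27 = 0.52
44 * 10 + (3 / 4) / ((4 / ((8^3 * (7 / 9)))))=1544 / 3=514.67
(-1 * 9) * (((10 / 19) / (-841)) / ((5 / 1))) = 0.00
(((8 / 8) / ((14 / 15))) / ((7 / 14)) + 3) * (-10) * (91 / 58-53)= 536940 / 203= 2645.02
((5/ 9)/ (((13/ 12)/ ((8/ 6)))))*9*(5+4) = 720/ 13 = 55.38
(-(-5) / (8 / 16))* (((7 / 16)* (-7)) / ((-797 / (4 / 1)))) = 245 / 1594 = 0.15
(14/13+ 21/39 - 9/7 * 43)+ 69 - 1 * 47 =-2882/91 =-31.67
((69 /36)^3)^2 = 148035889 /2985984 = 49.58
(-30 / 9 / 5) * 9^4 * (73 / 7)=-319302 / 7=-45614.57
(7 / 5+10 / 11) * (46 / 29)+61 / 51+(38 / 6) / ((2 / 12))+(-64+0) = -1719733 / 81345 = -21.14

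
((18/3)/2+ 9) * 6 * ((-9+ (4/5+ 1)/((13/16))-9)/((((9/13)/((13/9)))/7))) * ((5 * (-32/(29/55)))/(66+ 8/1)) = 73032960/1073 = 68064.27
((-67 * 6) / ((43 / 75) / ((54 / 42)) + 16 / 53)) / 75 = -191754 / 26753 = -7.17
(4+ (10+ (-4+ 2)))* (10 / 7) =120 / 7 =17.14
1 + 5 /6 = 11 /6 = 1.83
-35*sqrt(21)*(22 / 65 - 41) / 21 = 881*sqrt(21) / 13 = 310.56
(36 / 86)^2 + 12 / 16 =6843 / 7396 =0.93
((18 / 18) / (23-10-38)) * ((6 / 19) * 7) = -42 / 475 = -0.09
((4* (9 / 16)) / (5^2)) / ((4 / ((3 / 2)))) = 27 / 800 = 0.03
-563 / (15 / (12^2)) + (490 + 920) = -19974 / 5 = -3994.80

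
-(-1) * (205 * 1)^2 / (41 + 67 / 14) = 588350 / 641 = 917.86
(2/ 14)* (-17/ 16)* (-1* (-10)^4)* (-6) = -63750/ 7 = -9107.14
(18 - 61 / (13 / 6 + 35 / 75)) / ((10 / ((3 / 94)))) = -306 / 18565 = -0.02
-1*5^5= -3125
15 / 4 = 3.75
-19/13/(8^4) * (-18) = 171/26624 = 0.01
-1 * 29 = -29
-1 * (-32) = 32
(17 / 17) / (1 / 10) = 10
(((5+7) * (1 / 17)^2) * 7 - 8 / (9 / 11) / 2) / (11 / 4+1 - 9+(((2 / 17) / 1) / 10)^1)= 18400 / 20961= 0.88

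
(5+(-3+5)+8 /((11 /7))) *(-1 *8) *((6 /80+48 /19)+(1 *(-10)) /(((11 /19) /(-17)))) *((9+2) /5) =-17335829 /275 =-63039.38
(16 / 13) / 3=16 / 39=0.41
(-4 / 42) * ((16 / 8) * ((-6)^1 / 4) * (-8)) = -16 / 7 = -2.29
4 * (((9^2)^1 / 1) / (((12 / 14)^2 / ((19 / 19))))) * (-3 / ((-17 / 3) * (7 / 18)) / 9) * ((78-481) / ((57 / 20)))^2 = 8185413600 / 6137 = 1333780.94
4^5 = 1024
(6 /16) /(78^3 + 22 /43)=129 /163246064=0.00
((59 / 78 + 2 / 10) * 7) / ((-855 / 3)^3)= -0.00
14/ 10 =7/ 5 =1.40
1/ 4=0.25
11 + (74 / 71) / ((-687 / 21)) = 10.97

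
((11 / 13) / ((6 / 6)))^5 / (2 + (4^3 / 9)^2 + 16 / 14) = 91315917 / 11307357022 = 0.01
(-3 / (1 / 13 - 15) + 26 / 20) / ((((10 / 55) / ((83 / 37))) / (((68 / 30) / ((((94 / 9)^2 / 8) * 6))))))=101693592 / 198202525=0.51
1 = 1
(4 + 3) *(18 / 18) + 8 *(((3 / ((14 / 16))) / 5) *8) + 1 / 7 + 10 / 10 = 52.03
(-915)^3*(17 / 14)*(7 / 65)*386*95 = -47755468886625 / 13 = -3673497606663.46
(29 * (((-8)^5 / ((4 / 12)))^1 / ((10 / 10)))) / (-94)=1425408 / 47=30327.83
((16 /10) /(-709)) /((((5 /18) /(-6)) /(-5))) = -864 /3545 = -0.24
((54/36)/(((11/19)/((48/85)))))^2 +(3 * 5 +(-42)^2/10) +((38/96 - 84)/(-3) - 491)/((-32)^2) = 24890970472109/128909721600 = 193.09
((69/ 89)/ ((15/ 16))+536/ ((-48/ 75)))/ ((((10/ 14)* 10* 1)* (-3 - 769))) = 5212473/ 34354000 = 0.15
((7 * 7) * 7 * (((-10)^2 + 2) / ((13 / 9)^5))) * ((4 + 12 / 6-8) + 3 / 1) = 2065888314 / 371293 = 5564.04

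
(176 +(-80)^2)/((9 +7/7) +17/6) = 39456/77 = 512.42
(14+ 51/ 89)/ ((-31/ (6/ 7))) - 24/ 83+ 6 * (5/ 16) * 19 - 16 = 242792359/ 12823832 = 18.93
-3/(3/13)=-13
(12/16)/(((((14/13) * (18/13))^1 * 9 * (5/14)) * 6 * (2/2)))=169/6480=0.03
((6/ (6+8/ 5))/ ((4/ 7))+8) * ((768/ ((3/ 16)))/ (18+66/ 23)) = 524768/ 285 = 1841.29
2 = 2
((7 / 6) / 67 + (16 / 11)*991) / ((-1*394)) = -6374189 / 1742268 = -3.66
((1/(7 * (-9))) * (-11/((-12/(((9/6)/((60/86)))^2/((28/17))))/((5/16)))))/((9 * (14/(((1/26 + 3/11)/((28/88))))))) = -30772907/310671728640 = -0.00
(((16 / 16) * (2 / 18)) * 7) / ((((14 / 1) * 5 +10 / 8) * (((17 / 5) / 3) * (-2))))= -14 / 2907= -0.00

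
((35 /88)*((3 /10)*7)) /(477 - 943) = -147 /82016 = -0.00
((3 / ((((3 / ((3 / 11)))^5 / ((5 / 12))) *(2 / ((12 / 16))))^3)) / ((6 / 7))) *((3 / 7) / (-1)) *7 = -2625 / 273760136030824103936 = -0.00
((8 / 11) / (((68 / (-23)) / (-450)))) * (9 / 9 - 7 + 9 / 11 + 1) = -952200 / 2057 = -462.91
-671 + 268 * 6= 937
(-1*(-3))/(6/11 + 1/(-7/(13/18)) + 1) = 2.08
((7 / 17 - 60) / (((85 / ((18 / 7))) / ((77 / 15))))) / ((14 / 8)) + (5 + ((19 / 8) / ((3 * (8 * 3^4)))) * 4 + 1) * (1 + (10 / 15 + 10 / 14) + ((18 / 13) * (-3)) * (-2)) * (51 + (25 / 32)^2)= 12985754394763537 / 3926419660800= 3307.28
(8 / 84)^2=4 / 441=0.01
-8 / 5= -1.60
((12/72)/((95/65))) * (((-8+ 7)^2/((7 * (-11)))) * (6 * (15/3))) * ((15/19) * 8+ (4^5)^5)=-198640912135806920/3971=-50022894015564.57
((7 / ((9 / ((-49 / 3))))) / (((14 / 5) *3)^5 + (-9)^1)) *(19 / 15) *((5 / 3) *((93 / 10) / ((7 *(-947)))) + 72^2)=-39991943481875 / 20045549897298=-2.00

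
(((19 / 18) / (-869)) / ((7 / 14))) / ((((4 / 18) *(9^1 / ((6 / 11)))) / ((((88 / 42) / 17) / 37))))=-76 / 34435863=-0.00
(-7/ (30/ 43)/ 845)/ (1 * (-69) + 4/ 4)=301/ 1723800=0.00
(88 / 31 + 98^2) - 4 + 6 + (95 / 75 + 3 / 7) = 9610.53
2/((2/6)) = 6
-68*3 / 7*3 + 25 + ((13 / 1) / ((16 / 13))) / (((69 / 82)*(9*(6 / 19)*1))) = -12104539 / 208656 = -58.01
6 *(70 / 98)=4.29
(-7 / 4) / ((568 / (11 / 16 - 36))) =3955 / 36352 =0.11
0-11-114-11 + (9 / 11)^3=-180287 / 1331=-135.45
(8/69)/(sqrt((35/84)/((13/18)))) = 8 * sqrt(390)/1035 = 0.15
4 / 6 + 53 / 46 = 251 / 138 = 1.82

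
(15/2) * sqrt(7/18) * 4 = 5 * sqrt(14) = 18.71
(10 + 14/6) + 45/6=119/6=19.83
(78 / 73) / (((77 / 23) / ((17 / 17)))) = 1794 / 5621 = 0.32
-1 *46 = -46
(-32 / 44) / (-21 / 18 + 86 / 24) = -96 / 319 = -0.30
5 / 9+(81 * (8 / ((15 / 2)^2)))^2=749621 / 5625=133.27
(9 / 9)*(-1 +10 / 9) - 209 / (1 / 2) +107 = -2798 / 9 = -310.89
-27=-27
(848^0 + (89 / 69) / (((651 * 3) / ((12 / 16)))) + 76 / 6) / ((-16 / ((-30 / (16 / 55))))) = 675306775 / 7666176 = 88.09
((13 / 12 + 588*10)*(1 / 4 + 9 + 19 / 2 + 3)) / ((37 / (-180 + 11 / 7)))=-2556224633 / 4144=-616849.57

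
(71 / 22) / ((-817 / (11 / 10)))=-71 / 16340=-0.00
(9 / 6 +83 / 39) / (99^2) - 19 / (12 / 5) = -12103669 / 1528956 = -7.92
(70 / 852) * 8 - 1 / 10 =1187 / 2130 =0.56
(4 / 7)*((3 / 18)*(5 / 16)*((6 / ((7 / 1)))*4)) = 5 / 49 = 0.10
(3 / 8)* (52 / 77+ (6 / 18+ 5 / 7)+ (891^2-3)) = 22923277 / 77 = 297704.90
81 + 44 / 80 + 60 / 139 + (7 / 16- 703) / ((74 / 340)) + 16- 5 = -644933889 / 205720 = -3135.01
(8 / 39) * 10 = 80 / 39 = 2.05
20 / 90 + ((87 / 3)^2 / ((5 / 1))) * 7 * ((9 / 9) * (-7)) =-8241.58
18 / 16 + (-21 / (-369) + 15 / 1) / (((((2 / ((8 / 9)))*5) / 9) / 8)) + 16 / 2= 519007 / 4920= 105.49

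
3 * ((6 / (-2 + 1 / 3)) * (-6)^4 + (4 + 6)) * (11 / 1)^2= -8449914 / 5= -1689982.80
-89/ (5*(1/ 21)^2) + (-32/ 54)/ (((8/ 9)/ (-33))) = -39139/ 5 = -7827.80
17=17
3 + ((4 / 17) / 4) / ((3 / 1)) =154 / 51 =3.02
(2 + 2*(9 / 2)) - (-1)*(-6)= 5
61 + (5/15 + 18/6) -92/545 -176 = -182851/1635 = -111.84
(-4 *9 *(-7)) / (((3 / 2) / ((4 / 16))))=42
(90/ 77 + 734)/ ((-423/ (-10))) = 566080/ 32571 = 17.38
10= 10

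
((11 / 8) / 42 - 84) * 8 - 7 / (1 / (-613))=152009 / 42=3619.26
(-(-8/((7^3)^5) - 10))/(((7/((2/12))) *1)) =7912602516573/33232930569601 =0.24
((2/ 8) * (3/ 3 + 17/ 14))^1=31/ 56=0.55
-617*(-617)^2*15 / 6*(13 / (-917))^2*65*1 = -12901064831525 / 1681778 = -7671086.69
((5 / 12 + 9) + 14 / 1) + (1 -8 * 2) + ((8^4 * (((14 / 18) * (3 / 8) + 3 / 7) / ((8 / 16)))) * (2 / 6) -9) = 495469 / 252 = 1966.15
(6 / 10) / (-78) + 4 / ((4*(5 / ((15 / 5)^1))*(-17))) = -19 / 442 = -0.04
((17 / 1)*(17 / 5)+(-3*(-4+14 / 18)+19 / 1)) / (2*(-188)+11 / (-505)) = -130997 / 569673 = -0.23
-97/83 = -1.17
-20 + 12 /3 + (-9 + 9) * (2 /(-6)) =-16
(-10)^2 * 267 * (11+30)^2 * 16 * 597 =428719550400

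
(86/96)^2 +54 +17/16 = 128713/2304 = 55.87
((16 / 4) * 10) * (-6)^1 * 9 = -2160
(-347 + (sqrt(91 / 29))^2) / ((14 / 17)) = -84762 / 203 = -417.55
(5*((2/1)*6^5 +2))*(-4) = -311080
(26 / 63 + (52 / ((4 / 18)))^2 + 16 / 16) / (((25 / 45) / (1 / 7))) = 14080.48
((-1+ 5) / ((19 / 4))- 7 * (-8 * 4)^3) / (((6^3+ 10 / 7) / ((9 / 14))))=9805860 / 14459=678.18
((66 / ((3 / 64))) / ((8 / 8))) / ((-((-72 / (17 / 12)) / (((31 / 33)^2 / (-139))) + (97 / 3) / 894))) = -61692694272 / 350765731697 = -0.18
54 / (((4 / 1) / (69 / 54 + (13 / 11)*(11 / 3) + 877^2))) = 41533269 / 4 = 10383317.25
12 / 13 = 0.92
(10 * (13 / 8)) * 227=14755 / 4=3688.75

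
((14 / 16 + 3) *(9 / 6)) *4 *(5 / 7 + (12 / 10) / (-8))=7347 / 560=13.12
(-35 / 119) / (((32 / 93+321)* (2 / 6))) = -0.00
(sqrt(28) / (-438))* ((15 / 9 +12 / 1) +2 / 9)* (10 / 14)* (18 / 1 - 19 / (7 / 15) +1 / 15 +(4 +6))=166000* sqrt(7) / 289737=1.52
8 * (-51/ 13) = -408/ 13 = -31.38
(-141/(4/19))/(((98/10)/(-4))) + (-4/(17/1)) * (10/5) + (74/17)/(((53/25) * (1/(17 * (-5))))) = 4342869/44149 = 98.37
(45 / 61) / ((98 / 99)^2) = 441045 / 585844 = 0.75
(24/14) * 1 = 12/7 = 1.71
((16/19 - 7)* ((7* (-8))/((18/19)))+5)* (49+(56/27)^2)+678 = 1648055/81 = 20346.36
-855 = -855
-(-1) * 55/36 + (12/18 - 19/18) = 41/36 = 1.14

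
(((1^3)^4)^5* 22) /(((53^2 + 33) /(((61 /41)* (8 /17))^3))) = 0.00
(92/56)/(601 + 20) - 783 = -295973/378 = -783.00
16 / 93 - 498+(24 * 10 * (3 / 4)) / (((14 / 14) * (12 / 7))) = -36533 / 93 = -392.83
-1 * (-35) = 35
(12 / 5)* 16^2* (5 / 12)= 256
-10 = -10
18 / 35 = 0.51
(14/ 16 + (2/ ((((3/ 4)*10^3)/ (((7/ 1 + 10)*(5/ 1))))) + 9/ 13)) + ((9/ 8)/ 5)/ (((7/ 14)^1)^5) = 70153/ 7800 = 8.99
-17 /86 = -0.20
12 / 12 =1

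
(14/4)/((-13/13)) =-7/2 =-3.50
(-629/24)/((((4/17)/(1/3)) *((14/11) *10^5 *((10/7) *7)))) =-117623/4032000000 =-0.00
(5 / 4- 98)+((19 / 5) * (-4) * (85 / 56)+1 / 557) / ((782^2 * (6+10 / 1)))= -7381892287193 / 76298626432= -96.75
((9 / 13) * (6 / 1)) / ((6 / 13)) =9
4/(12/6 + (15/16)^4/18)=1.96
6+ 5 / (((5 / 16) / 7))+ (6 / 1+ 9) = 133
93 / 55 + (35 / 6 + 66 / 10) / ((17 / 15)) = 23677 / 1870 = 12.66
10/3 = 3.33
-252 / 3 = -84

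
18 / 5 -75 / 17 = -69 / 85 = -0.81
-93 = -93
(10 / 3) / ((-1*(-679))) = 0.00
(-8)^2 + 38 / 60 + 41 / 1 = 3169 / 30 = 105.63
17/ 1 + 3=20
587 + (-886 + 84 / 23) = -6793 / 23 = -295.35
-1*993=-993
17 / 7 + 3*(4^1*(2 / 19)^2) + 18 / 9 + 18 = 57013 / 2527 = 22.56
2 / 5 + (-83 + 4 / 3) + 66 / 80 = -9653 / 120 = -80.44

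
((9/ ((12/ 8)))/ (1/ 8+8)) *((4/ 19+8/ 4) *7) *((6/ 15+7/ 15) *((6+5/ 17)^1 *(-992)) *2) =-998602752/ 8075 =-123665.98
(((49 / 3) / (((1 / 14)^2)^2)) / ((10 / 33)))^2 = 107186928084544 / 25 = 4287477123381.76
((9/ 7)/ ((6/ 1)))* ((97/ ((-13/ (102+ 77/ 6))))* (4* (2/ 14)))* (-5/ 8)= 25705/ 392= 65.57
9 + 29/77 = 722/77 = 9.38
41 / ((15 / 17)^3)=201433 / 3375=59.68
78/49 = 1.59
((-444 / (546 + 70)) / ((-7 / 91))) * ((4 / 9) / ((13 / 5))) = 370 / 231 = 1.60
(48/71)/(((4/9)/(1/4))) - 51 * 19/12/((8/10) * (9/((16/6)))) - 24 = -205223/3834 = -53.53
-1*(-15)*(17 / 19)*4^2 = 4080 / 19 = 214.74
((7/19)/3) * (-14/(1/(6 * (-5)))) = 980/19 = 51.58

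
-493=-493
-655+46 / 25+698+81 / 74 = 84979 / 1850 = 45.93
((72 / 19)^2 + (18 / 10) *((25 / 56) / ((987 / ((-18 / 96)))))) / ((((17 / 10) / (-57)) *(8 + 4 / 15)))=-343832402475 / 5903344384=-58.24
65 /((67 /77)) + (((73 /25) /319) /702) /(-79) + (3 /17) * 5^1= 38075674196353 /503754129450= 75.58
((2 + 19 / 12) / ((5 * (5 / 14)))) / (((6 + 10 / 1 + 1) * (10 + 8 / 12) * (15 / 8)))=0.01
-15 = -15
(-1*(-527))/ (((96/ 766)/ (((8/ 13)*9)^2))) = 21798828/ 169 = 128987.15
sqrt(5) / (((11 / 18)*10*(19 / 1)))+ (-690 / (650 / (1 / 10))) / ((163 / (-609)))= 9*sqrt(5) / 1045+ 42021 / 105950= 0.42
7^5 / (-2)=-16807 / 2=-8403.50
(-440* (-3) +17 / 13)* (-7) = -120239 / 13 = -9249.15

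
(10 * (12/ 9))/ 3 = 40/ 9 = 4.44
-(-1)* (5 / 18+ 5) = 95 / 18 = 5.28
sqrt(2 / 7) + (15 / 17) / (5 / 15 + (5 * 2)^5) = 45 / 5100017 + sqrt(14) / 7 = 0.53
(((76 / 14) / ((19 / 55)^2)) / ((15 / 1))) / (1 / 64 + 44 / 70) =387200 / 82251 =4.71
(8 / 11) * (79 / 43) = 632 / 473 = 1.34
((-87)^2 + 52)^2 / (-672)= -58079641 / 672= -86428.04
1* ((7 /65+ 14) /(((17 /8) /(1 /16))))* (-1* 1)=-917 /2210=-0.41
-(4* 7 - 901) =873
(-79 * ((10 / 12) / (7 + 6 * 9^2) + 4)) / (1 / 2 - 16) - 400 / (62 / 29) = -166.70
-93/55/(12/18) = -279/110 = -2.54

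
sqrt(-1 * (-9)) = 3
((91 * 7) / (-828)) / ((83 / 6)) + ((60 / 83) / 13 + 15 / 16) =1116757 / 1191216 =0.94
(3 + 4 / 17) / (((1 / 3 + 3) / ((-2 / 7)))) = -33 / 119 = -0.28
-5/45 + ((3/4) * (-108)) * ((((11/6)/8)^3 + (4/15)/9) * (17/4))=-10656821/737280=-14.45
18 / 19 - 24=-438 / 19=-23.05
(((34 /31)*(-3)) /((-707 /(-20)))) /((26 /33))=-33660 /284921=-0.12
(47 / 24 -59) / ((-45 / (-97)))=-132793 / 1080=-122.96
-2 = -2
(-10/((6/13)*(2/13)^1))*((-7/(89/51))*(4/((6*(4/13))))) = 1307215/1068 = 1223.98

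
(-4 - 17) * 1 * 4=-84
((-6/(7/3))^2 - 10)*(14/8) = -83/14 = -5.93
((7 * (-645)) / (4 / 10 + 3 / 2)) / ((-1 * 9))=15050 / 57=264.04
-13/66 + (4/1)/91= -919/6006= -0.15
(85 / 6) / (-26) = -85 / 156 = -0.54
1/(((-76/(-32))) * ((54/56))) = 224/513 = 0.44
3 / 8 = 0.38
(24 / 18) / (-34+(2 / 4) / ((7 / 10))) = -0.04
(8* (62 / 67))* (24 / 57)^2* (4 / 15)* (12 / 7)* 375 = 38092800 / 169309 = 224.99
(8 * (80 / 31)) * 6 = 3840 / 31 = 123.87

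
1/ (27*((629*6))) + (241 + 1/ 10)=61419022/ 254745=241.10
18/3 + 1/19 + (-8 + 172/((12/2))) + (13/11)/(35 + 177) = 3552377/132924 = 26.72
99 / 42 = 33 / 14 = 2.36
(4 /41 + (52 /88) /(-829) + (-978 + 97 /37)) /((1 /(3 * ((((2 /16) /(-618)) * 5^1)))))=134915794795 /45595291808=2.96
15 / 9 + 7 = 26 / 3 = 8.67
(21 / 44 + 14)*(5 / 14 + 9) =11921 / 88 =135.47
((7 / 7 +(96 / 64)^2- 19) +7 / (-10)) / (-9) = 329 / 180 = 1.83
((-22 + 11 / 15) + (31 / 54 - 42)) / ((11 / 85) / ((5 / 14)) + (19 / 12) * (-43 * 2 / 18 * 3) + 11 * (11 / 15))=2877590 / 654783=4.39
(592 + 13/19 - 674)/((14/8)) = -6180/133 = -46.47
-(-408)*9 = 3672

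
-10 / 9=-1.11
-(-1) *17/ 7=17/ 7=2.43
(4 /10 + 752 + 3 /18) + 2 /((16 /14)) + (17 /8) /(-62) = 5611861 /7440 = 754.28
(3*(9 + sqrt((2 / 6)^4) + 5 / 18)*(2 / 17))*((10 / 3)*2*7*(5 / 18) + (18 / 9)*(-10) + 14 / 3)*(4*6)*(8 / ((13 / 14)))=-745472 / 459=-1624.12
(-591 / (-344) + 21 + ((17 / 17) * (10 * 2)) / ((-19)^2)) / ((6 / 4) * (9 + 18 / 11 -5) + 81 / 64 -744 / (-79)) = 19660916440 / 16522262079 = 1.19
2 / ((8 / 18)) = 9 / 2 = 4.50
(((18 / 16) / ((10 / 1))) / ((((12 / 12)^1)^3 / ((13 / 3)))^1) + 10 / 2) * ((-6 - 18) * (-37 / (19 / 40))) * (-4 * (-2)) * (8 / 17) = 12474624 / 323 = 38621.13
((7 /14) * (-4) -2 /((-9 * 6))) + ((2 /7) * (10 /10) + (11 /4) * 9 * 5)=92287 /756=122.07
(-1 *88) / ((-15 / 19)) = 1672 / 15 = 111.47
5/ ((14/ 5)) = 25/ 14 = 1.79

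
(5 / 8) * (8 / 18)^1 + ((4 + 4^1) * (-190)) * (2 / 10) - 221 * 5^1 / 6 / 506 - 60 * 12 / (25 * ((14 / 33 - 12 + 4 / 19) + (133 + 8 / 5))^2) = -413393861845949417 / 1359454326303348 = -304.09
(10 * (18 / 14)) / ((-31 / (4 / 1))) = -360 / 217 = -1.66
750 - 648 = 102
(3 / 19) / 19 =3 / 361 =0.01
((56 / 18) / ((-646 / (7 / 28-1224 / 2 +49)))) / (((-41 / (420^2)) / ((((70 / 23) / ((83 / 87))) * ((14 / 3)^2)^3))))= -2360281827772288000 / 6143255541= -384207007.51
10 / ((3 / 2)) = 20 / 3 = 6.67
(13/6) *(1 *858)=1859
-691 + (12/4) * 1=-688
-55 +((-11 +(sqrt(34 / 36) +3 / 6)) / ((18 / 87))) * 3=-829 / 4 +29 * sqrt(34) / 12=-193.16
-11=-11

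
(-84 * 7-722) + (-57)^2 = 1939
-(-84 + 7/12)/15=5.56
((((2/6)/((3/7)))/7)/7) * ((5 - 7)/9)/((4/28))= -2/81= -0.02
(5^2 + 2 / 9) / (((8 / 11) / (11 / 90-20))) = -4467133 / 6480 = -689.37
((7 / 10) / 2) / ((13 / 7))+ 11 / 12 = 431 / 390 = 1.11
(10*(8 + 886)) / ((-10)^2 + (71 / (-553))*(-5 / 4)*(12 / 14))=13842696 / 155053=89.28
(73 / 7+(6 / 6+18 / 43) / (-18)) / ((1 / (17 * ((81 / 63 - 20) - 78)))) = -17016.48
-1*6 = -6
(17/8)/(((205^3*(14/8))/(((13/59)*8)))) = 884/3558046625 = 0.00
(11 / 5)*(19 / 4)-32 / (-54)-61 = -26977 / 540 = -49.96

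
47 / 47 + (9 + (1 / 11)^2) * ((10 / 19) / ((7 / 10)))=125093 / 16093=7.77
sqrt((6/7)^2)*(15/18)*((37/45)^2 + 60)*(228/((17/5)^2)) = 46690220/54621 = 854.80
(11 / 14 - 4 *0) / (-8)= -11 / 112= -0.10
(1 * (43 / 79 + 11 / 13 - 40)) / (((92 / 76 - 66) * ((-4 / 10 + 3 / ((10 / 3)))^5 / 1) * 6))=12054208 / 3792711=3.18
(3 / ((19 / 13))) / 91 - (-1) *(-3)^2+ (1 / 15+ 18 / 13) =271639 / 25935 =10.47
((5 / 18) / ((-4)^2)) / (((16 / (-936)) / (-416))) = 845 / 2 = 422.50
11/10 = 1.10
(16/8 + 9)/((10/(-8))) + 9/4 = -131/20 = -6.55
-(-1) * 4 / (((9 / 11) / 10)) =440 / 9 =48.89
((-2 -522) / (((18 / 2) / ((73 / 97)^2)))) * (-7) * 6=39093544 / 28227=1384.97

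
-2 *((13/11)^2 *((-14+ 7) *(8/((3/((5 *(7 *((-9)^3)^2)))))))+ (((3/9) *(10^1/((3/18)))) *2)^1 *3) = 117356315520/121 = 969886905.12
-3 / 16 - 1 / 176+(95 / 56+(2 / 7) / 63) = 29257 / 19404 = 1.51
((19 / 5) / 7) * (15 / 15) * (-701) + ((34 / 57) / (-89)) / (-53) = -3581065021 / 9410415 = -380.54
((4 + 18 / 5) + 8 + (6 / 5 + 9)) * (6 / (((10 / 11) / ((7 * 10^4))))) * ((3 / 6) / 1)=5959800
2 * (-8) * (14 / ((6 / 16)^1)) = -1792 / 3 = -597.33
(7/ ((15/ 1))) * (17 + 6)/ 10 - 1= 11/ 150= 0.07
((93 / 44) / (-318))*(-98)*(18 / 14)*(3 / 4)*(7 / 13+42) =3240027 / 121264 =26.72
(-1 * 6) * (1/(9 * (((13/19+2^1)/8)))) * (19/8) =-722/153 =-4.72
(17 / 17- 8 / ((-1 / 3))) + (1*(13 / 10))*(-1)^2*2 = 138 / 5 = 27.60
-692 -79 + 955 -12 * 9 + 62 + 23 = 161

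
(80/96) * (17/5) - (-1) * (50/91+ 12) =8399/546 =15.38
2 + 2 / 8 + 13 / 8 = 31 / 8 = 3.88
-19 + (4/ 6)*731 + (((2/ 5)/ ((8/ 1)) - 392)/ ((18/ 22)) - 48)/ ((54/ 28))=52663/ 270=195.05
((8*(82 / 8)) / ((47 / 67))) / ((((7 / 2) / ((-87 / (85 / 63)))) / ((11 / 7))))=-94639644 / 27965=-3384.22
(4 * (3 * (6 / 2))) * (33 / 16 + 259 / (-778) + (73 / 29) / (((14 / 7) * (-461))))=62.17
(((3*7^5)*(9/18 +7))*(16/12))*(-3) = -1512630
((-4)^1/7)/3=-4/21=-0.19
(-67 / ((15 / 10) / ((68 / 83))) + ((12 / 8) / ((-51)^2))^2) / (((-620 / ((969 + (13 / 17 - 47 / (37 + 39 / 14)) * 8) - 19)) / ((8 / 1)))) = 8186381921872259 / 18313953101793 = 447.00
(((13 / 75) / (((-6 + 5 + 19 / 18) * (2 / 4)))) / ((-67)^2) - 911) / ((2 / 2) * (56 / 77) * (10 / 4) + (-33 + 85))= -1124605009 / 66437200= -16.93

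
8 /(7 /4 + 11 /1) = 0.63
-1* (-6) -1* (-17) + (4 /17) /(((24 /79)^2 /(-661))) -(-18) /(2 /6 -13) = -77377039 /46512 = -1663.59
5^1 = 5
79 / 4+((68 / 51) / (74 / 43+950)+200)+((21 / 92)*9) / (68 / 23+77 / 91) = 2562574867 / 11632647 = 220.29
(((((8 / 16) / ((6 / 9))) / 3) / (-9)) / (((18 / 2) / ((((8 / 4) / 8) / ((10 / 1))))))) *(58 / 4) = -29 / 25920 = -0.00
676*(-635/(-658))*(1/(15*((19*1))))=42926/18753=2.29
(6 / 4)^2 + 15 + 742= 3037 / 4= 759.25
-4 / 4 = -1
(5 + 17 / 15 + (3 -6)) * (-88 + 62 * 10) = 25004 / 15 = 1666.93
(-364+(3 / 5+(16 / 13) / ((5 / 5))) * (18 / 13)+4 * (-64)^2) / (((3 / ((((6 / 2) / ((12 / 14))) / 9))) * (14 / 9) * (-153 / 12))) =-1504338 / 14365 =-104.72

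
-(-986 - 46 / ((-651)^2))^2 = -174613525020380224 / 179607287601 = -972196.21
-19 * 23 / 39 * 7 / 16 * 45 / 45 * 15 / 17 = -15295 / 3536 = -4.33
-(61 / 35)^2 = -3721 / 1225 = -3.04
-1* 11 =-11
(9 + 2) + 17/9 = 116/9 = 12.89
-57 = -57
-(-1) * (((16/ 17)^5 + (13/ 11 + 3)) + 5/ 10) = 169313943/ 31236854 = 5.42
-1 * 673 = -673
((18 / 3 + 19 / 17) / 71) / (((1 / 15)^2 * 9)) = 3025 / 1207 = 2.51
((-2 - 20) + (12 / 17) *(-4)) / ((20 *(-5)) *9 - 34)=211 / 7939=0.03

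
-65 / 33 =-1.97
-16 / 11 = -1.45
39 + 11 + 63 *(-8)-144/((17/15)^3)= -2716502/4913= -552.92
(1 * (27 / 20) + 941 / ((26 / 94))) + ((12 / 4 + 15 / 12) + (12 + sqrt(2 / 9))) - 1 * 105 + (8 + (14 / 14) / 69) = sqrt(2) / 3 + 14902271 / 4485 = 3323.16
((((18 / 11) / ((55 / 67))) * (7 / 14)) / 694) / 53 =603 / 22253110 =0.00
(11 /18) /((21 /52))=286 /189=1.51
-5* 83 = -415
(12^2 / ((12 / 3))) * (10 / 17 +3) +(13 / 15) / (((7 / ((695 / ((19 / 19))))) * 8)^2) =42009673 / 159936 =262.67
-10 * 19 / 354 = -95 / 177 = -0.54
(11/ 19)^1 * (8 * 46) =213.05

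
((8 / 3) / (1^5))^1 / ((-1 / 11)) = -29.33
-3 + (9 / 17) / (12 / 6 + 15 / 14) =-2.83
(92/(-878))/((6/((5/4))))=-115/5268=-0.02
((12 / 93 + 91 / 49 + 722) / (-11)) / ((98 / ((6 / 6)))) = -157105 / 233926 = -0.67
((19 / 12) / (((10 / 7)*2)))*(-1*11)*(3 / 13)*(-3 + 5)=-1463 / 520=-2.81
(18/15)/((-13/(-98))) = 588/65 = 9.05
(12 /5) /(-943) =-12 /4715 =-0.00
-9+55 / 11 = -4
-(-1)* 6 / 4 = 3 / 2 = 1.50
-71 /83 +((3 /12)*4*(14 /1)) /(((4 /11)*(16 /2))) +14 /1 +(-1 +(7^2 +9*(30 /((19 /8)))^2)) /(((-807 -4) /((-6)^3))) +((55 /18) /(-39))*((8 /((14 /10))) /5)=394641871215757 /955281324816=413.12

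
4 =4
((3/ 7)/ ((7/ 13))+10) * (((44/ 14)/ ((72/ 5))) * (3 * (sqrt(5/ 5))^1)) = 7.07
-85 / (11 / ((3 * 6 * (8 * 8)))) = -97920 / 11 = -8901.82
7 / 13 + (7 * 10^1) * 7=6377 / 13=490.54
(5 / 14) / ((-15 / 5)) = -5 / 42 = -0.12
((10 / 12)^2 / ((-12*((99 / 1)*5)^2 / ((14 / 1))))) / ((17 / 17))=-7 / 2117016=-0.00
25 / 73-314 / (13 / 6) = -137207 / 949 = -144.58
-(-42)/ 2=21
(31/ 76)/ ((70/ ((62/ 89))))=961/ 236740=0.00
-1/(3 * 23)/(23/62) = -62/1587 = -0.04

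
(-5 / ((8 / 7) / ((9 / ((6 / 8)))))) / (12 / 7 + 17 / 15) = -11025 / 598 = -18.44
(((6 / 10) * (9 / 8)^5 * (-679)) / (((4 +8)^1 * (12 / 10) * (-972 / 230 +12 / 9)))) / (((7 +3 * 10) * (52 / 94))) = 216709534755 / 251678162944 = 0.86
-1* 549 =-549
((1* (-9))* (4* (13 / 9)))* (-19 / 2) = 494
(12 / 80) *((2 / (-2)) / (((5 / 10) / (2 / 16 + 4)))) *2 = -99 / 40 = -2.48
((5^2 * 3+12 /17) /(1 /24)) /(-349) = -5.21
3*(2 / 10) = 3 / 5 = 0.60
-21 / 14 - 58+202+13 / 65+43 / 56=40171 / 280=143.47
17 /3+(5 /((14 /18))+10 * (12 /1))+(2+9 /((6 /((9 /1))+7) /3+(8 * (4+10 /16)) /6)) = 135.13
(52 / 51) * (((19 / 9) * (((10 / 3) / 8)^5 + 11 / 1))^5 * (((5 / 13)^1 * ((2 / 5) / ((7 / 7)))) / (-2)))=-382595918355253988728714014403826522543 / 718214027568492971151045156667392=-532704.60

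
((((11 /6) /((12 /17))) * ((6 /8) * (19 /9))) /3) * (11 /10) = 39083 /25920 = 1.51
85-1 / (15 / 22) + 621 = 10568 / 15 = 704.53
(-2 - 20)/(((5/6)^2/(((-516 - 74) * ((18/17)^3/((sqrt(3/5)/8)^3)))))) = 31006457856 * sqrt(15)/4913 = 24442803.77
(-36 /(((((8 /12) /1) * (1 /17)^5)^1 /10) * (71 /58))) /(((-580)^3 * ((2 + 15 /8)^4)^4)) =1348832979025183899648 /1085879050566154482211560724775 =0.00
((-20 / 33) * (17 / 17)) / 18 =-10 / 297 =-0.03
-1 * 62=-62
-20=-20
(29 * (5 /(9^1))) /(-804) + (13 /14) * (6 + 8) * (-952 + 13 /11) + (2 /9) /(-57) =-6231107743 /504108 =-12360.66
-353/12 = -29.42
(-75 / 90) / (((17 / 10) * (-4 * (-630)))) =-5 / 25704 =-0.00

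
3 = 3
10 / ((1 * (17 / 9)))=90 / 17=5.29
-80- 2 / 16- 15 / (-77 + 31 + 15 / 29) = -841999 / 10552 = -79.80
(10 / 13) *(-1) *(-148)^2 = -219040 / 13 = -16849.23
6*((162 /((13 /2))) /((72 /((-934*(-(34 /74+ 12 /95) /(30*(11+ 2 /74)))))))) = 2884659 /839800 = 3.43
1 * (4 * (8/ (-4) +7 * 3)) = 76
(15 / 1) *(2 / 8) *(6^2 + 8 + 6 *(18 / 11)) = 201.82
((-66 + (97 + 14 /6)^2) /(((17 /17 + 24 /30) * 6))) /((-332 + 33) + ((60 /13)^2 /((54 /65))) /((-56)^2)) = -1123795400 /370249947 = -3.04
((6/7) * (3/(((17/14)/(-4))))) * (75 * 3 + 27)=-36288/17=-2134.59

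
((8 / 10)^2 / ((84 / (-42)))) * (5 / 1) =-8 / 5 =-1.60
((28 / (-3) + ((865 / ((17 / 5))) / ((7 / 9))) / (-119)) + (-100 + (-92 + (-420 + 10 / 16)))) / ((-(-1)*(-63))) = 211890617 / 21411432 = 9.90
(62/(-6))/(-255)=31/765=0.04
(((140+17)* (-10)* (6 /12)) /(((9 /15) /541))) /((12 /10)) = -10617125 /18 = -589840.28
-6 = -6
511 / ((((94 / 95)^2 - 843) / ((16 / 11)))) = -73788400 / 83591629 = -0.88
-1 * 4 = -4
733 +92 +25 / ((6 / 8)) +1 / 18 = 15451 / 18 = 858.39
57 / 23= 2.48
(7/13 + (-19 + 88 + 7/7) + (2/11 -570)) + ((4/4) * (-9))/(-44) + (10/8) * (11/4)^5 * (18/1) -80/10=887859121/292864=3031.64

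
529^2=279841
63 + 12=75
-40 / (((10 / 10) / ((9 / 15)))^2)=-72 / 5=-14.40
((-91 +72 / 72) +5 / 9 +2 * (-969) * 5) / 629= -15.55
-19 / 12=-1.58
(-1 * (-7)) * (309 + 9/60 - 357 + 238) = 26621/20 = 1331.05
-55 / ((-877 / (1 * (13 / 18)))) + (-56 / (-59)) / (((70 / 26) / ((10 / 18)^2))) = 1291745 / 8382366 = 0.15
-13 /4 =-3.25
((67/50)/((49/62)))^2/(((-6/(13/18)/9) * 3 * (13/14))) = -4313929/3858750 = -1.12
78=78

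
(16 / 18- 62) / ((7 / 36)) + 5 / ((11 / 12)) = -23780 / 77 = -308.83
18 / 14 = 9 / 7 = 1.29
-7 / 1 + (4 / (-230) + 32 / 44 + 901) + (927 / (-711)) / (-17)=1520148439 / 1698895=894.79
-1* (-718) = 718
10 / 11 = 0.91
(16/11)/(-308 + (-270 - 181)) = -16/8349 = -0.00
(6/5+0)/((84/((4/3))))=2/105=0.02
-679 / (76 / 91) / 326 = -61789 / 24776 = -2.49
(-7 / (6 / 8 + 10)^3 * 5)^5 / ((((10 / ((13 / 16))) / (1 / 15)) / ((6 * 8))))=-14662682804224000 / 3177070365797955661914307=-0.00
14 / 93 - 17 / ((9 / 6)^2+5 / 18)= -55642 / 8463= -6.57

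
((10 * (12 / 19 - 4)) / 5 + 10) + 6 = 9.26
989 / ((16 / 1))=989 / 16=61.81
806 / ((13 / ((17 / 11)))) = 1054 / 11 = 95.82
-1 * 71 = -71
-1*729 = -729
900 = 900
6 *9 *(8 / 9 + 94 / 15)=1932 / 5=386.40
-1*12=-12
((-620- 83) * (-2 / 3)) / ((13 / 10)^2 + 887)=140600 / 266607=0.53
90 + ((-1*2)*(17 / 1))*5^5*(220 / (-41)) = 23378690 / 41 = 570211.95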